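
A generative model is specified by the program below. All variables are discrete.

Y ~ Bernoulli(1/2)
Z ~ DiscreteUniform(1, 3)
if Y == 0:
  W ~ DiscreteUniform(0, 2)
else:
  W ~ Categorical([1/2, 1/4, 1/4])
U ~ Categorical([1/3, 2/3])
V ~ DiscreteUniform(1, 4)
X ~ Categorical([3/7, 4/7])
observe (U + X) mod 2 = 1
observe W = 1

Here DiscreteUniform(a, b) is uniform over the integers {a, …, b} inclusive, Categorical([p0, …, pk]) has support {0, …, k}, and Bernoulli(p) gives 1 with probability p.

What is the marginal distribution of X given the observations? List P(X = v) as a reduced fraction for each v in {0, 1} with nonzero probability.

P(X=0) = 3/5, P(X=1) = 2/5

Enumerate traces; 48 have nonzero weight after conditioning:
  (Y=0, Z=1, W=1, U=0, V=1, X=1) weight 1/378
  (Y=0, Z=1, W=1, U=0, V=2, X=1) weight 1/378
  (Y=0, Z=1, W=1, U=0, V=3, X=1) weight 1/378
  (Y=0, Z=1, W=1, U=0, V=4, X=1) weight 1/378
  (Y=0, Z=1, W=1, U=1, V=1, X=0) weight 1/252
  (Y=0, Z=1, W=1, U=1, V=2, X=0) weight 1/252
  (Y=0, Z=1, W=1, U=1, V=3, X=0) weight 1/252
  (Y=0, Z=1, W=1, U=1, V=4, X=0) weight 1/252
  … 40 more
Group by X:
  weight(X=0) = 1/12
  weight(X=1) = 1/18
Total weight = 1/12 + 1/18 = 5/36
P(X=0 | obs) = 1/12 / 5/36 = 3/5
P(X=1 | obs) = 1/18 / 5/36 = 2/5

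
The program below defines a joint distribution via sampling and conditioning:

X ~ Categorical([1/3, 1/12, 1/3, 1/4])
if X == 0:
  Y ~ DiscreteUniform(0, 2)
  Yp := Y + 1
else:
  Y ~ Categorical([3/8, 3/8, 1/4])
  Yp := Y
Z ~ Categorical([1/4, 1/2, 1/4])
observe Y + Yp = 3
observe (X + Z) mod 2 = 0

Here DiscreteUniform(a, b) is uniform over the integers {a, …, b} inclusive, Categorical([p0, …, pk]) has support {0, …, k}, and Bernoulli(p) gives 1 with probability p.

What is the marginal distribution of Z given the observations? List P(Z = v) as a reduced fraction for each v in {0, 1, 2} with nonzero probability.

P(Z=0) = 1/2, P(Z=2) = 1/2

Enumerate traces; 2 have nonzero weight after conditioning:
  (X=0, Y=1, Z=0) weight 1/36
  (X=0, Y=1, Z=2) weight 1/36
Group by Z:
  weight(Z=0) = 1/36
  weight(Z=2) = 1/36
Total weight = 1/36 + 1/36 = 1/18
P(Z=0 | obs) = 1/36 / 1/18 = 1/2
P(Z=2 | obs) = 1/36 / 1/18 = 1/2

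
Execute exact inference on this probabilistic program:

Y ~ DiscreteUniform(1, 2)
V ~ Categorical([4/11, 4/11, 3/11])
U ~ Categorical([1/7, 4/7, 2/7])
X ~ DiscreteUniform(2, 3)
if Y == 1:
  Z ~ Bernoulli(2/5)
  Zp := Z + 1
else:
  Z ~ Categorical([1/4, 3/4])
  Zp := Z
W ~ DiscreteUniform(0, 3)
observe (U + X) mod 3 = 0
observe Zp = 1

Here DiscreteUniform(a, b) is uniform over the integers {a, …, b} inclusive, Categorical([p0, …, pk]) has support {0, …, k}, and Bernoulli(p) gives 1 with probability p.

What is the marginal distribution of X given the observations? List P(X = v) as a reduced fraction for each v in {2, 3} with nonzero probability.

P(X=2) = 4/5, P(X=3) = 1/5

Enumerate traces; 48 have nonzero weight after conditioning:
  (Y=1, V=0, U=0, X=3, Z=0, W=0) weight 3/1540
  (Y=1, V=0, U=0, X=3, Z=0, W=1) weight 3/1540
  (Y=1, V=0, U=0, X=3, Z=0, W=2) weight 3/1540
  (Y=1, V=0, U=0, X=3, Z=0, W=3) weight 3/1540
  (Y=1, V=0, U=1, X=2, Z=0, W=0) weight 3/385
  (Y=1, V=0, U=1, X=2, Z=0, W=1) weight 3/385
  (Y=1, V=0, U=1, X=2, Z=0, W=2) weight 3/385
  (Y=1, V=0, U=1, X=2, Z=0, W=3) weight 3/385
  … 40 more
Group by X:
  weight(X=2) = 27/140
  weight(X=3) = 27/560
Total weight = 27/140 + 27/560 = 27/112
P(X=2 | obs) = 27/140 / 27/112 = 4/5
P(X=3 | obs) = 27/560 / 27/112 = 1/5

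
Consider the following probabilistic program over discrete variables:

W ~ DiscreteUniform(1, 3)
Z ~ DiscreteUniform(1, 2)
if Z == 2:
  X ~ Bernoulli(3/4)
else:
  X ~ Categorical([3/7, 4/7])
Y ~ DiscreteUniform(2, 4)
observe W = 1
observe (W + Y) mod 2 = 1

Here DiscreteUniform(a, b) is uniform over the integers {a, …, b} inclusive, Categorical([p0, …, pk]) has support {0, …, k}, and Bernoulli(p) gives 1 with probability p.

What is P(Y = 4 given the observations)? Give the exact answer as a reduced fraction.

P(Y = 4 | obs) = 1/2

Enumerate traces; 8 have nonzero weight after conditioning:
  (W=1, Z=1, X=0, Y=2) weight 1/42
  (W=1, Z=1, X=0, Y=4) weight 1/42
  (W=1, Z=1, X=1, Y=2) weight 2/63
  (W=1, Z=1, X=1, Y=4) weight 2/63
  (W=1, Z=2, X=0, Y=2) weight 1/72
  (W=1, Z=2, X=0, Y=4) weight 1/72
  (W=1, Z=2, X=1, Y=2) weight 1/24
  (W=1, Z=2, X=1, Y=4) weight 1/24
Group by Y:
  weight(Y=2) = 1/9
  weight(Y=4) = 1/9
Total weight = 1/9 + 1/9 = 2/9
P(Y=2 | obs) = 1/9 / 2/9 = 1/2
P(Y=4 | obs) = 1/9 / 2/9 = 1/2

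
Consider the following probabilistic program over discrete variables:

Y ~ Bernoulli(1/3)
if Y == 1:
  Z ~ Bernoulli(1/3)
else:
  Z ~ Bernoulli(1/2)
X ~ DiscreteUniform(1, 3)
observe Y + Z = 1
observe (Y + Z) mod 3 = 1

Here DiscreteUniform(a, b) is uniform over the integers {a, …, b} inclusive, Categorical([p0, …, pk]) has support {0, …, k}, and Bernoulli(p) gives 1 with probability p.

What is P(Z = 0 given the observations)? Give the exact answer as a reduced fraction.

P(Z = 0 | obs) = 2/5

Enumerate traces; 6 have nonzero weight after conditioning:
  (Y=0, Z=1, X=1) weight 1/9
  (Y=0, Z=1, X=2) weight 1/9
  (Y=0, Z=1, X=3) weight 1/9
  (Y=1, Z=0, X=1) weight 2/27
  (Y=1, Z=0, X=2) weight 2/27
  (Y=1, Z=0, X=3) weight 2/27
Group by Z:
  weight(Z=0) = 2/9
  weight(Z=1) = 1/3
Total weight = 2/9 + 1/3 = 5/9
P(Z=0 | obs) = 2/9 / 5/9 = 2/5
P(Z=1 | obs) = 1/3 / 5/9 = 3/5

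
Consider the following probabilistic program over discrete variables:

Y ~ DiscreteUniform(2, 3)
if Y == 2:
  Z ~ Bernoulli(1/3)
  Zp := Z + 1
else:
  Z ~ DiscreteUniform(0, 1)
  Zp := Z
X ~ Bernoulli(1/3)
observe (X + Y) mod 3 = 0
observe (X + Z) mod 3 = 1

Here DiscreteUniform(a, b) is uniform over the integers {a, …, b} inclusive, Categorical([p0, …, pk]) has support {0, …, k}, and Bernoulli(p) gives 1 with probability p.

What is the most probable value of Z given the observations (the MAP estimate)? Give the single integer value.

argmax_v P(Z = v | obs) = 1

Enumerate traces; 2 have nonzero weight after conditioning:
  (Y=2, Z=0, X=1) weight 1/9
  (Y=3, Z=1, X=0) weight 1/6
Group by Z:
  weight(Z=0) = 1/9
  weight(Z=1) = 1/6
Total weight = 1/9 + 1/6 = 5/18
P(Z=0 | obs) = 1/9 / 5/18 = 2/5
P(Z=1 | obs) = 1/6 / 5/18 = 3/5
argmax = 1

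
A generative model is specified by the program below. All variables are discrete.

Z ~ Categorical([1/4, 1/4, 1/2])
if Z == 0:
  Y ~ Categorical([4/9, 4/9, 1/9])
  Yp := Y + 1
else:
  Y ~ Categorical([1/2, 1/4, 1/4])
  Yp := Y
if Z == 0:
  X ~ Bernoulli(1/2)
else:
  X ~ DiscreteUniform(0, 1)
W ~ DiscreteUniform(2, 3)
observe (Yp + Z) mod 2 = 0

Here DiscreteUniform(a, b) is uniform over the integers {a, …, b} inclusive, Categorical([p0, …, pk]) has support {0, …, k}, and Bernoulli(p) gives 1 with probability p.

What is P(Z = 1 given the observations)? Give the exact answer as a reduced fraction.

P(Z = 1 | obs) = 9/79

Enumerate traces; 16 have nonzero weight after conditioning:
  (Z=0, Y=1, X=0, W=2) weight 1/36
  (Z=0, Y=1, X=0, W=3) weight 1/36
  (Z=0, Y=1, X=1, W=2) weight 1/36
  (Z=0, Y=1, X=1, W=3) weight 1/36
  (Z=1, Y=1, X=0, W=2) weight 1/64
  (Z=1, Y=1, X=0, W=3) weight 1/64
  (Z=1, Y=1, X=1, W=2) weight 1/64
  (Z=1, Y=1, X=1, W=3) weight 1/64
  (Z=2, Y=0, X=0, W=2) weight 1/16
  … 7 more
Group by Z:
  weight(Z=0) = 1/9
  weight(Z=1) = 1/16
  weight(Z=2) = 3/8
Total weight = 1/9 + 1/16 + 3/8 = 79/144
P(Z=0 | obs) = 1/9 / 79/144 = 16/79
P(Z=1 | obs) = 1/16 / 79/144 = 9/79
P(Z=2 | obs) = 3/8 / 79/144 = 54/79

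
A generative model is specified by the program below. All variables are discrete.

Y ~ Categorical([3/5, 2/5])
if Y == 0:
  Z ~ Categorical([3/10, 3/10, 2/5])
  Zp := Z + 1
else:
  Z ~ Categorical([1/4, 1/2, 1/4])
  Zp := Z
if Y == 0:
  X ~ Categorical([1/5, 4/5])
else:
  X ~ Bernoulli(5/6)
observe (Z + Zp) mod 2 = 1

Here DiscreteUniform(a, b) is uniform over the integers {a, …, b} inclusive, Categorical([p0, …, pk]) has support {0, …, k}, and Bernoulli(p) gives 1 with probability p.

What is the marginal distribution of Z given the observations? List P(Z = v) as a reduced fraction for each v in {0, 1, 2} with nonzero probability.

Enumerate traces; 6 have nonzero weight after conditioning:
  (Y=0, Z=0, X=0) weight 9/250
  (Y=0, Z=0, X=1) weight 18/125
  (Y=0, Z=1, X=0) weight 9/250
  (Y=0, Z=1, X=1) weight 18/125
  (Y=0, Z=2, X=0) weight 6/125
  (Y=0, Z=2, X=1) weight 24/125
Group by Z:
  weight(Z=0) = 9/50
  weight(Z=1) = 9/50
  weight(Z=2) = 6/25
Total weight = 9/50 + 9/50 + 6/25 = 3/5
P(Z=0 | obs) = 9/50 / 3/5 = 3/10
P(Z=1 | obs) = 9/50 / 3/5 = 3/10
P(Z=2 | obs) = 6/25 / 3/5 = 2/5

P(Z=0) = 3/10, P(Z=1) = 3/10, P(Z=2) = 2/5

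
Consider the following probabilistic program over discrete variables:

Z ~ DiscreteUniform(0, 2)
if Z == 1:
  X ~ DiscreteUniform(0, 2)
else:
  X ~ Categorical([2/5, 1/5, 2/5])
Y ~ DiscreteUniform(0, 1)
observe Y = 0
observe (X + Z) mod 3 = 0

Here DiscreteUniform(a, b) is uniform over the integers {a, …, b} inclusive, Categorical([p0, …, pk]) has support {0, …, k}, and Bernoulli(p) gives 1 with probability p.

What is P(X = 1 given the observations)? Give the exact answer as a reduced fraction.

Enumerate traces; 3 have nonzero weight after conditioning:
  (Z=0, X=0, Y=0) weight 1/15
  (Z=1, X=2, Y=0) weight 1/18
  (Z=2, X=1, Y=0) weight 1/30
Group by X:
  weight(X=0) = 1/15
  weight(X=1) = 1/30
  weight(X=2) = 1/18
Total weight = 1/15 + 1/30 + 1/18 = 7/45
P(X=0 | obs) = 1/15 / 7/45 = 3/7
P(X=1 | obs) = 1/30 / 7/45 = 3/14
P(X=2 | obs) = 1/18 / 7/45 = 5/14

P(X = 1 | obs) = 3/14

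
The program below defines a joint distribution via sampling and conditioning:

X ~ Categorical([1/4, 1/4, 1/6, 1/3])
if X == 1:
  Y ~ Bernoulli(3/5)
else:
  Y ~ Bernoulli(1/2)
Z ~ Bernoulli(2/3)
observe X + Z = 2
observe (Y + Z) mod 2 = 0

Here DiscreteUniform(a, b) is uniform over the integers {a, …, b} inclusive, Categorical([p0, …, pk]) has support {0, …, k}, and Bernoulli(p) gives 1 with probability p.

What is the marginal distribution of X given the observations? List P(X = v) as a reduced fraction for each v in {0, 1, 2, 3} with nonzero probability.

P(X=1) = 18/23, P(X=2) = 5/23

Enumerate traces; 2 have nonzero weight after conditioning:
  (X=1, Y=1, Z=1) weight 1/10
  (X=2, Y=0, Z=0) weight 1/36
Group by X:
  weight(X=1) = 1/10
  weight(X=2) = 1/36
Total weight = 1/10 + 1/36 = 23/180
P(X=1 | obs) = 1/10 / 23/180 = 18/23
P(X=2 | obs) = 1/36 / 23/180 = 5/23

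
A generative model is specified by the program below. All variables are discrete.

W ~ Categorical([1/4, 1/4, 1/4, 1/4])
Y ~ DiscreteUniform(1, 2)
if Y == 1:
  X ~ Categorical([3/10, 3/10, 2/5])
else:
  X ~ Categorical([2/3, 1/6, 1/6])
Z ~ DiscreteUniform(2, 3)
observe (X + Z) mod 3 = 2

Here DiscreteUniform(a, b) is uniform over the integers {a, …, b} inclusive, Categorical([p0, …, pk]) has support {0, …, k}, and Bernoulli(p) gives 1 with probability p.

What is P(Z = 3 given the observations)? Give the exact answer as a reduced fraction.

Enumerate traces; 16 have nonzero weight after conditioning:
  (W=0, Y=1, X=0, Z=2) weight 3/160
  (W=0, Y=1, X=2, Z=3) weight 1/40
  (W=0, Y=2, X=0, Z=2) weight 1/24
  (W=0, Y=2, X=2, Z=3) weight 1/96
  (W=1, Y=1, X=0, Z=2) weight 3/160
  (W=1, Y=1, X=2, Z=3) weight 1/40
  (W=1, Y=2, X=0, Z=2) weight 1/24
  (W=1, Y=2, X=2, Z=3) weight 1/96
  … 8 more
Group by Z:
  weight(Z=2) = 29/120
  weight(Z=3) = 17/120
Total weight = 29/120 + 17/120 = 23/60
P(Z=2 | obs) = 29/120 / 23/60 = 29/46
P(Z=3 | obs) = 17/120 / 23/60 = 17/46

P(Z = 3 | obs) = 17/46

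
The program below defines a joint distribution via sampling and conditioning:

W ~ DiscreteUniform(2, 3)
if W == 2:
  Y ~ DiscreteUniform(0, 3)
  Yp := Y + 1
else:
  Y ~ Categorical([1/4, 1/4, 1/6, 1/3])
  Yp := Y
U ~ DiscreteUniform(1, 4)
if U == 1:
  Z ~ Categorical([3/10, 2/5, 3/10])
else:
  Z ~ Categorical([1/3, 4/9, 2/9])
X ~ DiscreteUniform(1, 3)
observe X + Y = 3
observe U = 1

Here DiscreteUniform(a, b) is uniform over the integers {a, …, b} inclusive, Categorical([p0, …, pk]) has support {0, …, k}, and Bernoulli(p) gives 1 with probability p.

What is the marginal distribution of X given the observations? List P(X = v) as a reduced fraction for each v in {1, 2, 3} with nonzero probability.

Enumerate traces; 18 have nonzero weight after conditioning:
  (W=2, Y=0, U=1, Z=0, X=3) weight 1/320
  (W=2, Y=0, U=1, Z=1, X=3) weight 1/240
  (W=2, Y=0, U=1, Z=2, X=3) weight 1/320
  (W=2, Y=1, U=1, Z=0, X=2) weight 1/320
  (W=2, Y=1, U=1, Z=1, X=2) weight 1/240
  (W=2, Y=1, U=1, Z=2, X=2) weight 1/320
  (W=2, Y=2, U=1, Z=0, X=1) weight 1/320
  (W=2, Y=2, U=1, Z=1, X=1) weight 1/240
  … 10 more
Group by X:
  weight(X=1) = 5/288
  weight(X=2) = 1/48
  weight(X=3) = 1/48
Total weight = 5/288 + 1/48 + 1/48 = 17/288
P(X=1 | obs) = 5/288 / 17/288 = 5/17
P(X=2 | obs) = 1/48 / 17/288 = 6/17
P(X=3 | obs) = 1/48 / 17/288 = 6/17

P(X=1) = 5/17, P(X=2) = 6/17, P(X=3) = 6/17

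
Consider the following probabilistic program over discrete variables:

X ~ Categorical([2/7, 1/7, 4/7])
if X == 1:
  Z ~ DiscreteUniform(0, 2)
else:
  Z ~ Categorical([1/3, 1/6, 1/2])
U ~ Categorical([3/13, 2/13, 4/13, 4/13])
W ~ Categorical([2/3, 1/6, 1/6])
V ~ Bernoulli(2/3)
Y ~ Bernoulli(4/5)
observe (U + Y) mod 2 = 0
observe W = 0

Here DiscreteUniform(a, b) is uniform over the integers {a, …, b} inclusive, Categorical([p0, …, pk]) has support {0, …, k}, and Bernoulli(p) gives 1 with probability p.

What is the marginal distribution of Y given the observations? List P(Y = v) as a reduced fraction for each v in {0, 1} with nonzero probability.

P(Y=0) = 7/31, P(Y=1) = 24/31

Enumerate traces; 72 have nonzero weight after conditioning:
  (X=0, Z=0, U=0, W=0, V=0, Y=0) weight 4/4095
  (X=0, Z=0, U=0, W=0, V=1, Y=0) weight 8/4095
  (X=0, Z=0, U=1, W=0, V=0, Y=1) weight 32/12285
  (X=0, Z=0, U=1, W=0, V=1, Y=1) weight 64/12285
  (X=0, Z=0, U=2, W=0, V=0, Y=0) weight 16/12285
  (X=0, Z=0, U=2, W=0, V=1, Y=0) weight 32/12285
  (X=0, Z=0, U=3, W=0, V=0, Y=1) weight 64/12285
  (X=0, Z=0, U=3, W=0, V=1, Y=1) weight 128/12285
  … 64 more
Group by Y:
  weight(Y=0) = 14/195
  weight(Y=1) = 16/65
Total weight = 14/195 + 16/65 = 62/195
P(Y=0 | obs) = 14/195 / 62/195 = 7/31
P(Y=1 | obs) = 16/65 / 62/195 = 24/31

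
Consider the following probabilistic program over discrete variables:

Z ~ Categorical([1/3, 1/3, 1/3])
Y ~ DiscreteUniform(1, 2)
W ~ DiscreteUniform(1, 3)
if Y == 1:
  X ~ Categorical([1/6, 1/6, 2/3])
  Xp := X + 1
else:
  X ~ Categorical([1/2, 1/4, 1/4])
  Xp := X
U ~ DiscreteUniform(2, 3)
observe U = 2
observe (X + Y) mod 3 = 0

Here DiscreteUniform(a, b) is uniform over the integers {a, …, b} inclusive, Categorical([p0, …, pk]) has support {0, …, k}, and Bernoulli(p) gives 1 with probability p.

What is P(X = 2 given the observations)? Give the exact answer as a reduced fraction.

P(X = 2 | obs) = 8/11

Enumerate traces; 18 have nonzero weight after conditioning:
  (Z=0, Y=1, W=1, X=2, U=2) weight 1/54
  (Z=0, Y=1, W=2, X=2, U=2) weight 1/54
  (Z=0, Y=1, W=3, X=2, U=2) weight 1/54
  (Z=0, Y=2, W=1, X=1, U=2) weight 1/144
  (Z=0, Y=2, W=2, X=1, U=2) weight 1/144
  (Z=0, Y=2, W=3, X=1, U=2) weight 1/144
  (Z=1, Y=1, W=1, X=2, U=2) weight 1/54
  (Z=1, Y=1, W=2, X=2, U=2) weight 1/54
  … 10 more
Group by X:
  weight(X=1) = 1/16
  weight(X=2) = 1/6
Total weight = 1/16 + 1/6 = 11/48
P(X=1 | obs) = 1/16 / 11/48 = 3/11
P(X=2 | obs) = 1/6 / 11/48 = 8/11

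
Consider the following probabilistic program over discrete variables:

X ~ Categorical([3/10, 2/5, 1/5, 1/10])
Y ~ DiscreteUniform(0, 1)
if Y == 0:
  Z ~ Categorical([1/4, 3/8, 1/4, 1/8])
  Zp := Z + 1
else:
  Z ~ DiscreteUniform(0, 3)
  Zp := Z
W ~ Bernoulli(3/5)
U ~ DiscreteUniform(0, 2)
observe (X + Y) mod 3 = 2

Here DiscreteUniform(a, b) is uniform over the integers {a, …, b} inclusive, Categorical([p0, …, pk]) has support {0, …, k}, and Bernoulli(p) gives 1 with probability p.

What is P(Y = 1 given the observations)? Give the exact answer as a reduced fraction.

P(Y = 1 | obs) = 2/3

Enumerate traces; 48 have nonzero weight after conditioning:
  (X=1, Y=1, Z=0, W=0, U=0) weight 1/150
  (X=1, Y=1, Z=0, W=0, U=1) weight 1/150
  (X=1, Y=1, Z=0, W=0, U=2) weight 1/150
  (X=1, Y=1, Z=0, W=1, U=0) weight 1/100
  (X=1, Y=1, Z=0, W=1, U=1) weight 1/100
  (X=1, Y=1, Z=0, W=1, U=2) weight 1/100
  (X=1, Y=1, Z=1, W=0, U=0) weight 1/150
  (X=1, Y=1, Z=1, W=0, U=1) weight 1/150
  (X=2, Y=0, Z=0, W=0, U=0) weight 1/300
  … 39 more
Group by Y:
  weight(Y=0) = 1/10
  weight(Y=1) = 1/5
Total weight = 1/10 + 1/5 = 3/10
P(Y=0 | obs) = 1/10 / 3/10 = 1/3
P(Y=1 | obs) = 1/5 / 3/10 = 2/3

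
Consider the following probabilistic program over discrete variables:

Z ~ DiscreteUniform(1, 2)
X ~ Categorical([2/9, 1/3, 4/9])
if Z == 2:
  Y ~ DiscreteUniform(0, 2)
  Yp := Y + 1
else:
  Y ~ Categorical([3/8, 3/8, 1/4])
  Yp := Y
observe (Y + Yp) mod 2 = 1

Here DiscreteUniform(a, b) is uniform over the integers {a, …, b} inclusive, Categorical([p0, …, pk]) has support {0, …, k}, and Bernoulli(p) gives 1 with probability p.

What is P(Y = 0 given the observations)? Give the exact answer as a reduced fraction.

Enumerate traces; 9 have nonzero weight after conditioning:
  (Z=2, X=0, Y=0) weight 1/27
  (Z=2, X=0, Y=1) weight 1/27
  (Z=2, X=0, Y=2) weight 1/27
  (Z=2, X=1, Y=0) weight 1/18
  (Z=2, X=1, Y=1) weight 1/18
  (Z=2, X=1, Y=2) weight 1/18
  (Z=2, X=2, Y=0) weight 2/27
  (Z=2, X=2, Y=1) weight 2/27
  … 1 more
Group by Y:
  weight(Y=0) = 1/6
  weight(Y=1) = 1/6
  weight(Y=2) = 1/6
Total weight = 1/6 + 1/6 + 1/6 = 1/2
P(Y=0 | obs) = 1/6 / 1/2 = 1/3
P(Y=1 | obs) = 1/6 / 1/2 = 1/3
P(Y=2 | obs) = 1/6 / 1/2 = 1/3

P(Y = 0 | obs) = 1/3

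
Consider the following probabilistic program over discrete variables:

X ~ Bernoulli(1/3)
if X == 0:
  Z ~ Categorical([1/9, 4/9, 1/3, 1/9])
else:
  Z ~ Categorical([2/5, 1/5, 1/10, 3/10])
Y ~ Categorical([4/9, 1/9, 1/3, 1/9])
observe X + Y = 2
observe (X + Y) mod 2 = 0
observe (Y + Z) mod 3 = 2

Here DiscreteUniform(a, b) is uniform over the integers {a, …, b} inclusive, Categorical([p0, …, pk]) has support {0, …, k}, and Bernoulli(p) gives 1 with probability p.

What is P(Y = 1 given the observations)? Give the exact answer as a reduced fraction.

Enumerate traces; 3 have nonzero weight after conditioning:
  (X=0, Z=0, Y=2) weight 2/81
  (X=0, Z=3, Y=2) weight 2/81
  (X=1, Z=1, Y=1) weight 1/135
Group by Y:
  weight(Y=1) = 1/135
  weight(Y=2) = 4/81
Total weight = 1/135 + 4/81 = 23/405
P(Y=1 | obs) = 1/135 / 23/405 = 3/23
P(Y=2 | obs) = 4/81 / 23/405 = 20/23

P(Y = 1 | obs) = 3/23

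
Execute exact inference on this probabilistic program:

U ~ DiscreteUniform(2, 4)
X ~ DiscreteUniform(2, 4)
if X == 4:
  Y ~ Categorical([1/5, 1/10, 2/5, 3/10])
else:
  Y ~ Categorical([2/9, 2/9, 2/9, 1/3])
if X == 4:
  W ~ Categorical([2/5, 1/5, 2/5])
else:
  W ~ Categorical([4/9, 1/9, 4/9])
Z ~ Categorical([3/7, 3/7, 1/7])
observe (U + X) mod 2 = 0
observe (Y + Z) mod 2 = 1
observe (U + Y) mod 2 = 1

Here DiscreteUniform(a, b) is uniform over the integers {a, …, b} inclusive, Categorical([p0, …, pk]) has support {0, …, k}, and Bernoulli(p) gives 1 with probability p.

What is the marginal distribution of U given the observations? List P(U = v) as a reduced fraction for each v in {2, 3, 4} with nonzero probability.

P(U=2) = 43/101, P(U=3) = 15/101, P(U=4) = 43/101

Enumerate traces; 54 have nonzero weight after conditioning:
  (U=2, X=2, Y=1, W=0, Z=0) weight 8/1701
  (U=2, X=2, Y=1, W=0, Z=2) weight 8/5103
  (U=2, X=2, Y=1, W=1, Z=0) weight 2/1701
  (U=2, X=2, Y=1, W=1, Z=2) weight 2/5103
  (U=2, X=2, Y=1, W=2, Z=0) weight 8/1701
  (U=2, X=2, Y=1, W=2, Z=2) weight 8/5103
  (U=2, X=2, Y=3, W=0, Z=0) weight 4/567
  (U=2, X=2, Y=3, W=0, Z=2) weight 4/1701
  (U=3, X=3, Y=0, W=0, Z=1) weight 8/1701
  (U=4, X=2, Y=1, W=0, Z=0) weight 8/1701
  … 44 more
Group by U:
  weight(U=2) = 172/2835
  weight(U=3) = 4/189
  weight(U=4) = 172/2835
Total weight = 172/2835 + 4/189 + 172/2835 = 404/2835
P(U=2 | obs) = 172/2835 / 404/2835 = 43/101
P(U=3 | obs) = 4/189 / 404/2835 = 15/101
P(U=4 | obs) = 172/2835 / 404/2835 = 43/101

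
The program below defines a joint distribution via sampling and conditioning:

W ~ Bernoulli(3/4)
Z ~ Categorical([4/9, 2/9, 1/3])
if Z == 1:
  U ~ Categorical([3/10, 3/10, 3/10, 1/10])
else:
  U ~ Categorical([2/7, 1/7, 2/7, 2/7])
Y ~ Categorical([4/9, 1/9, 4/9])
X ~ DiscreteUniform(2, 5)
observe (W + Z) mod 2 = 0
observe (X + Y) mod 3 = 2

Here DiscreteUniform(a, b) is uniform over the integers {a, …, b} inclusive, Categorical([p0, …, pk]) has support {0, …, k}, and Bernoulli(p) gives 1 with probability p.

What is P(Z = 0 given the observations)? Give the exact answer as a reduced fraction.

Enumerate traces; 48 have nonzero weight after conditioning:
  (W=0, Z=0, U=0, Y=0, X=2) weight 2/567
  (W=0, Z=0, U=0, Y=0, X=5) weight 2/567
  (W=0, Z=0, U=0, Y=1, X=4) weight 1/1134
  (W=0, Z=0, U=0, Y=2, X=3) weight 2/567
  (W=0, Z=0, U=1, Y=0, X=2) weight 1/567
  (W=0, Z=0, U=1, Y=0, X=5) weight 1/567
  (W=0, Z=0, U=1, Y=1, X=4) weight 1/2268
  (W=0, Z=0, U=1, Y=2, X=3) weight 1/567
  (W=0, Z=2, U=0, Y=0, X=2) weight 1/378
  (W=1, Z=1, U=0, Y=0, X=2) weight 1/180
  … 38 more
Group by Z:
  weight(Z=0) = 13/324
  weight(Z=1) = 13/216
  weight(Z=2) = 13/432
Total weight = 13/324 + 13/216 + 13/432 = 169/1296
P(Z=0 | obs) = 13/324 / 169/1296 = 4/13
P(Z=1 | obs) = 13/216 / 169/1296 = 6/13
P(Z=2 | obs) = 13/432 / 169/1296 = 3/13

P(Z = 0 | obs) = 4/13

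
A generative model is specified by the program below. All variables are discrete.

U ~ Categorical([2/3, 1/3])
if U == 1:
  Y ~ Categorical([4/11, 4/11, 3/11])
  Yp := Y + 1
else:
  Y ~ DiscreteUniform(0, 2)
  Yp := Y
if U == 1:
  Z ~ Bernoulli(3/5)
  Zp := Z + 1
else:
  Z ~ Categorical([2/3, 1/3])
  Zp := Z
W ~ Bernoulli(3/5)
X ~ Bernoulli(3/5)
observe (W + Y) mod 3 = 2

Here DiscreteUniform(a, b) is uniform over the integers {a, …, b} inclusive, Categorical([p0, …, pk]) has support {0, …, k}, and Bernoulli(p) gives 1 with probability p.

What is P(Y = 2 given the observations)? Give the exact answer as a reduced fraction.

P(Y = 2 | obs) = 31/82

Enumerate traces; 16 have nonzero weight after conditioning:
  (U=0, Y=1, Z=0, W=1, X=0) weight 8/225
  (U=0, Y=1, Z=0, W=1, X=1) weight 4/75
  (U=0, Y=1, Z=1, W=1, X=0) weight 4/225
  (U=0, Y=1, Z=1, W=1, X=1) weight 2/75
  (U=0, Y=2, Z=0, W=0, X=0) weight 16/675
  (U=0, Y=2, Z=0, W=0, X=1) weight 8/225
  (U=0, Y=2, Z=1, W=0, X=0) weight 8/675
  (U=0, Y=2, Z=1, W=0, X=1) weight 4/225
  … 8 more
Group by Y:
  weight(Y=1) = 34/165
  weight(Y=2) = 62/495
Total weight = 34/165 + 62/495 = 164/495
P(Y=1 | obs) = 34/165 / 164/495 = 51/82
P(Y=2 | obs) = 62/495 / 164/495 = 31/82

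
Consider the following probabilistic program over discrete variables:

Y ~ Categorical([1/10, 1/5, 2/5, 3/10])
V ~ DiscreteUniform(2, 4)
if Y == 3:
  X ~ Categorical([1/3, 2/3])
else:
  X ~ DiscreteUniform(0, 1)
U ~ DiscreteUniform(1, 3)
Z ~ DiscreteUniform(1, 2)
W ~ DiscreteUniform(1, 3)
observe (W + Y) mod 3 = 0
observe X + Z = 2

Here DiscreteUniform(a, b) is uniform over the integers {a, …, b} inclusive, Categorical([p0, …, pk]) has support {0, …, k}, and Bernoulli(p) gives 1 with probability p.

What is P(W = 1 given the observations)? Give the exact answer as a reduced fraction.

Enumerate traces; 72 have nonzero weight after conditioning:
  (Y=0, V=2, X=0, U=1, Z=2, W=3) weight 1/1080
  (Y=0, V=2, X=0, U=2, Z=2, W=3) weight 1/1080
  (Y=0, V=2, X=0, U=3, Z=2, W=3) weight 1/1080
  (Y=0, V=2, X=1, U=1, Z=1, W=3) weight 1/1080
  (Y=0, V=2, X=1, U=2, Z=1, W=3) weight 1/1080
  (Y=0, V=2, X=1, U=3, Z=1, W=3) weight 1/1080
  (Y=0, V=3, X=0, U=1, Z=2, W=3) weight 1/1080
  (Y=0, V=3, X=0, U=2, Z=2, W=3) weight 1/1080
  (Y=1, V=2, X=0, U=1, Z=2, W=2) weight 1/540
  (Y=2, V=2, X=0, U=1, Z=2, W=1) weight 1/270
  … 62 more
Group by W:
  weight(W=1) = 1/15
  weight(W=2) = 1/30
  weight(W=3) = 1/15
Total weight = 1/15 + 1/30 + 1/15 = 1/6
P(W=1 | obs) = 1/15 / 1/6 = 2/5
P(W=2 | obs) = 1/30 / 1/6 = 1/5
P(W=3 | obs) = 1/15 / 1/6 = 2/5

P(W = 1 | obs) = 2/5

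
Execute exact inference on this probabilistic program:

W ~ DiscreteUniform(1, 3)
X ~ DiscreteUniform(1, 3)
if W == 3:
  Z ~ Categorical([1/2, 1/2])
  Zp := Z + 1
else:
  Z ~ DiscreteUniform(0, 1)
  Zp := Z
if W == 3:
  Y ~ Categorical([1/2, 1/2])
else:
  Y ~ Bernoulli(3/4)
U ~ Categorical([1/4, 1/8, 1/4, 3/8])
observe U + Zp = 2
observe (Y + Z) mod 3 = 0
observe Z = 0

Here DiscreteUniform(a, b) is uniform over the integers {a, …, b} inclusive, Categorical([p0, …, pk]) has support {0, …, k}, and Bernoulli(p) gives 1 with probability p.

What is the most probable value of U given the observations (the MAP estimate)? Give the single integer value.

Enumerate traces; 9 have nonzero weight after conditioning:
  (W=1, X=1, Z=0, Y=0, U=2) weight 1/288
  (W=1, X=2, Z=0, Y=0, U=2) weight 1/288
  (W=1, X=3, Z=0, Y=0, U=2) weight 1/288
  (W=2, X=1, Z=0, Y=0, U=2) weight 1/288
  (W=2, X=2, Z=0, Y=0, U=2) weight 1/288
  (W=2, X=3, Z=0, Y=0, U=2) weight 1/288
  (W=3, X=1, Z=0, Y=0, U=1) weight 1/288
  (W=3, X=2, Z=0, Y=0, U=1) weight 1/288
  … 1 more
Group by U:
  weight(U=1) = 1/96
  weight(U=2) = 1/48
Total weight = 1/96 + 1/48 = 1/32
P(U=1 | obs) = 1/96 / 1/32 = 1/3
P(U=2 | obs) = 1/48 / 1/32 = 2/3
argmax = 2

argmax_v P(U = v | obs) = 2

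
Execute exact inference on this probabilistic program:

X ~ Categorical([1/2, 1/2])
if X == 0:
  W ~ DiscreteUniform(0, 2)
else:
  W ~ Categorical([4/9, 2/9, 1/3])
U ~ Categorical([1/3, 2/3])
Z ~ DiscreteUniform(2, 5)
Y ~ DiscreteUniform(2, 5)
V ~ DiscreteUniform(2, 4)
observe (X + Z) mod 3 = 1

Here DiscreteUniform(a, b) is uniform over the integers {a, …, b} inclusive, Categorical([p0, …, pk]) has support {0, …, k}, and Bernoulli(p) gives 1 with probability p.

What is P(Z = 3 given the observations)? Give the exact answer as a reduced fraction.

P(Z = 3 | obs) = 1/2

Enumerate traces; 144 have nonzero weight after conditioning:
  (X=0, W=0, U=0, Z=4, Y=2, V=2) weight 1/864
  (X=0, W=0, U=0, Z=4, Y=2, V=3) weight 1/864
  (X=0, W=0, U=0, Z=4, Y=2, V=4) weight 1/864
  (X=0, W=0, U=0, Z=4, Y=3, V=2) weight 1/864
  (X=0, W=0, U=0, Z=4, Y=3, V=3) weight 1/864
  (X=0, W=0, U=0, Z=4, Y=3, V=4) weight 1/864
  (X=0, W=0, U=0, Z=4, Y=4, V=2) weight 1/864
  (X=0, W=0, U=0, Z=4, Y=4, V=3) weight 1/864
  (X=1, W=0, U=0, Z=3, Y=2, V=2) weight 1/648
  … 135 more
Group by Z:
  weight(Z=3) = 1/8
  weight(Z=4) = 1/8
Total weight = 1/8 + 1/8 = 1/4
P(Z=3 | obs) = 1/8 / 1/4 = 1/2
P(Z=4 | obs) = 1/8 / 1/4 = 1/2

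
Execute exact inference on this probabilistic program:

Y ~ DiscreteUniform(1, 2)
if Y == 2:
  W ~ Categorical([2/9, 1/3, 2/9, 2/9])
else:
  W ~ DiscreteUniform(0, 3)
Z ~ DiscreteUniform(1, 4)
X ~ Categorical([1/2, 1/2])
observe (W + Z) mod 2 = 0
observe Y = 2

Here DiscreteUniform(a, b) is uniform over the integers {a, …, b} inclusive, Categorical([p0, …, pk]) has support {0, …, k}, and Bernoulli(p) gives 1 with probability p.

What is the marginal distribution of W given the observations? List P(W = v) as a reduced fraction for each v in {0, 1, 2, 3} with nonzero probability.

Enumerate traces; 16 have nonzero weight after conditioning:
  (Y=2, W=0, Z=2, X=0) weight 1/72
  (Y=2, W=0, Z=2, X=1) weight 1/72
  (Y=2, W=0, Z=4, X=0) weight 1/72
  (Y=2, W=0, Z=4, X=1) weight 1/72
  (Y=2, W=1, Z=1, X=0) weight 1/48
  (Y=2, W=1, Z=1, X=1) weight 1/48
  (Y=2, W=1, Z=3, X=0) weight 1/48
  (Y=2, W=1, Z=3, X=1) weight 1/48
  (Y=2, W=2, Z=2, X=0) weight 1/72
  (Y=2, W=3, Z=1, X=0) weight 1/72
  … 6 more
Group by W:
  weight(W=0) = 1/18
  weight(W=1) = 1/12
  weight(W=2) = 1/18
  weight(W=3) = 1/18
Total weight = 1/18 + 1/12 + 1/18 + 1/18 = 1/4
P(W=0 | obs) = 1/18 / 1/4 = 2/9
P(W=1 | obs) = 1/12 / 1/4 = 1/3
P(W=2 | obs) = 1/18 / 1/4 = 2/9
P(W=3 | obs) = 1/18 / 1/4 = 2/9

P(W=0) = 2/9, P(W=1) = 1/3, P(W=2) = 2/9, P(W=3) = 2/9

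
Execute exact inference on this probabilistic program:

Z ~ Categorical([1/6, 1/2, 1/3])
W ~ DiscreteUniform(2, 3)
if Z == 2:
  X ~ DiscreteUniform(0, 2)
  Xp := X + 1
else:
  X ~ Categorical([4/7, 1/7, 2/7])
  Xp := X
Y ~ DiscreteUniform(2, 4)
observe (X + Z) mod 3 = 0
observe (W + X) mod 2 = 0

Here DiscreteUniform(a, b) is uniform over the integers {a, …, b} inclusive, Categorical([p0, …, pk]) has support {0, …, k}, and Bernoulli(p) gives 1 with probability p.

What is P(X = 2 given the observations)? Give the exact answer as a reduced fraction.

P(X = 2 | obs) = 9/22

Enumerate traces; 9 have nonzero weight after conditioning:
  (Z=0, W=2, X=0, Y=2) weight 1/63
  (Z=0, W=2, X=0, Y=3) weight 1/63
  (Z=0, W=2, X=0, Y=4) weight 1/63
  (Z=1, W=2, X=2, Y=2) weight 1/42
  (Z=1, W=2, X=2, Y=3) weight 1/42
  (Z=1, W=2, X=2, Y=4) weight 1/42
  (Z=2, W=3, X=1, Y=2) weight 1/54
  (Z=2, W=3, X=1, Y=3) weight 1/54
  … 1 more
Group by X:
  weight(X=0) = 1/21
  weight(X=1) = 1/18
  weight(X=2) = 1/14
Total weight = 1/21 + 1/18 + 1/14 = 11/63
P(X=0 | obs) = 1/21 / 11/63 = 3/11
P(X=1 | obs) = 1/18 / 11/63 = 7/22
P(X=2 | obs) = 1/14 / 11/63 = 9/22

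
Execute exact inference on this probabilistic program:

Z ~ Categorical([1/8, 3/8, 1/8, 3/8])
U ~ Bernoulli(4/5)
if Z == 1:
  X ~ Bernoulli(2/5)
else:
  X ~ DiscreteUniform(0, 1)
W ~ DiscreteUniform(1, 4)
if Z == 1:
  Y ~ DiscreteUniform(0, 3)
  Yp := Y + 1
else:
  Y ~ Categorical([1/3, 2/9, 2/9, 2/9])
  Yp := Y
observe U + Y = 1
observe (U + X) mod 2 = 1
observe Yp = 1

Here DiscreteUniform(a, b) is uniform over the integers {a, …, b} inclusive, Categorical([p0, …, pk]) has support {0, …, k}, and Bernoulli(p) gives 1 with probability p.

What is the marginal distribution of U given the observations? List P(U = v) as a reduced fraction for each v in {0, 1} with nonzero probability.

P(U=0) = 25/106, P(U=1) = 81/106

Enumerate traces; 16 have nonzero weight after conditioning:
  (Z=0, U=0, X=1, W=1, Y=1) weight 1/1440
  (Z=0, U=0, X=1, W=2, Y=1) weight 1/1440
  (Z=0, U=0, X=1, W=3, Y=1) weight 1/1440
  (Z=0, U=0, X=1, W=4, Y=1) weight 1/1440
  (Z=1, U=1, X=0, W=1, Y=0) weight 9/800
  (Z=1, U=1, X=0, W=2, Y=0) weight 9/800
  (Z=1, U=1, X=0, W=3, Y=0) weight 9/800
  (Z=1, U=1, X=0, W=4, Y=0) weight 9/800
  … 8 more
Group by U:
  weight(U=0) = 1/72
  weight(U=1) = 9/200
Total weight = 1/72 + 9/200 = 53/900
P(U=0 | obs) = 1/72 / 53/900 = 25/106
P(U=1 | obs) = 9/200 / 53/900 = 81/106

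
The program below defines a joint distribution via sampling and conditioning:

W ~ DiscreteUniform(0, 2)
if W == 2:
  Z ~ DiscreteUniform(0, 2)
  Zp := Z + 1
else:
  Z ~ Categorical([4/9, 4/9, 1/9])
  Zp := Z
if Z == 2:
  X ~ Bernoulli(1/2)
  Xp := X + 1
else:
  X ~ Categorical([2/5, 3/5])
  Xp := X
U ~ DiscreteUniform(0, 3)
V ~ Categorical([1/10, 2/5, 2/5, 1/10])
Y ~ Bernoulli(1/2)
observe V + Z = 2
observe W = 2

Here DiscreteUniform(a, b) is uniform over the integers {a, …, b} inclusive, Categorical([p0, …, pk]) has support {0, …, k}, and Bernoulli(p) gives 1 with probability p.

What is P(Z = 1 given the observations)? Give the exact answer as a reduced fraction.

P(Z = 1 | obs) = 4/9

Enumerate traces; 48 have nonzero weight after conditioning:
  (W=2, Z=0, X=0, U=0, V=2, Y=0) weight 1/450
  (W=2, Z=0, X=0, U=0, V=2, Y=1) weight 1/450
  (W=2, Z=0, X=0, U=1, V=2, Y=0) weight 1/450
  (W=2, Z=0, X=0, U=1, V=2, Y=1) weight 1/450
  (W=2, Z=0, X=0, U=2, V=2, Y=0) weight 1/450
  (W=2, Z=0, X=0, U=2, V=2, Y=1) weight 1/450
  (W=2, Z=0, X=0, U=3, V=2, Y=0) weight 1/450
  (W=2, Z=0, X=0, U=3, V=2, Y=1) weight 1/450
  (W=2, Z=1, X=0, U=0, V=1, Y=0) weight 1/450
  (W=2, Z=2, X=0, U=0, V=0, Y=0) weight 1/1440
  … 38 more
Group by Z:
  weight(Z=0) = 2/45
  weight(Z=1) = 2/45
  weight(Z=2) = 1/90
Total weight = 2/45 + 2/45 + 1/90 = 1/10
P(Z=0 | obs) = 2/45 / 1/10 = 4/9
P(Z=1 | obs) = 2/45 / 1/10 = 4/9
P(Z=2 | obs) = 1/90 / 1/10 = 1/9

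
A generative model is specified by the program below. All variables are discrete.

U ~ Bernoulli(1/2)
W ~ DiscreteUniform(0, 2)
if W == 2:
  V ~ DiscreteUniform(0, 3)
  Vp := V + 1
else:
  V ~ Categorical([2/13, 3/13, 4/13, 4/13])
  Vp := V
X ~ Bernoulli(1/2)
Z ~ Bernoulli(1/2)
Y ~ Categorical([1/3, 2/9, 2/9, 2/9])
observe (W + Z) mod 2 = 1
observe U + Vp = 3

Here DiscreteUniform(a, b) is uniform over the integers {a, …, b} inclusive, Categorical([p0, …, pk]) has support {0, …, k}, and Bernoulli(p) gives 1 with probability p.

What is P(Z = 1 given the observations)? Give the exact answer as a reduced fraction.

P(Z = 1 | obs) = 29/45

Enumerate traces; 48 have nonzero weight after conditioning:
  (U=0, W=0, V=3, X=0, Z=1, Y=0) weight 1/234
  (U=0, W=0, V=3, X=0, Z=1, Y=1) weight 1/351
  (U=0, W=0, V=3, X=0, Z=1, Y=2) weight 1/351
  (U=0, W=0, V=3, X=0, Z=1, Y=3) weight 1/351
  (U=0, W=0, V=3, X=1, Z=1, Y=0) weight 1/234
  (U=0, W=0, V=3, X=1, Z=1, Y=1) weight 1/351
  (U=0, W=0, V=3, X=1, Z=1, Y=2) weight 1/351
  (U=0, W=0, V=3, X=1, Z=1, Y=3) weight 1/351
  (U=0, W=1, V=3, X=0, Z=0, Y=0) weight 1/234
  … 39 more
Group by Z:
  weight(Z=0) = 2/39
  weight(Z=1) = 29/312
Total weight = 2/39 + 29/312 = 15/104
P(Z=0 | obs) = 2/39 / 15/104 = 16/45
P(Z=1 | obs) = 29/312 / 15/104 = 29/45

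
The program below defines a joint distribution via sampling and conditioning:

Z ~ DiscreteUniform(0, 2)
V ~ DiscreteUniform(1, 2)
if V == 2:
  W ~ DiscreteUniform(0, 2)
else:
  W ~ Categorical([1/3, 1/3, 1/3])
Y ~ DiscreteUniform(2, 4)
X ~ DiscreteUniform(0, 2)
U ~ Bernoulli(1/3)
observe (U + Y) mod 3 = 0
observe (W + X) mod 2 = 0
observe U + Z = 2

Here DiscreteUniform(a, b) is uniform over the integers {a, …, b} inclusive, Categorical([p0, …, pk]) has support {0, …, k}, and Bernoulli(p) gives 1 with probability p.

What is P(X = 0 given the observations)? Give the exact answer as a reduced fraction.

Enumerate traces; 20 have nonzero weight after conditioning:
  (Z=1, V=1, W=0, Y=2, X=0, U=1) weight 1/486
  (Z=1, V=1, W=0, Y=2, X=2, U=1) weight 1/486
  (Z=1, V=1, W=1, Y=2, X=1, U=1) weight 1/486
  (Z=1, V=1, W=2, Y=2, X=0, U=1) weight 1/486
  (Z=1, V=1, W=2, Y=2, X=2, U=1) weight 1/486
  (Z=1, V=2, W=0, Y=2, X=0, U=1) weight 1/486
  (Z=1, V=2, W=0, Y=2, X=2, U=1) weight 1/486
  (Z=1, V=2, W=1, Y=2, X=1, U=1) weight 1/486
  … 12 more
Group by X:
  weight(X=0) = 2/81
  weight(X=1) = 1/81
  weight(X=2) = 2/81
Total weight = 2/81 + 1/81 + 2/81 = 5/81
P(X=0 | obs) = 2/81 / 5/81 = 2/5
P(X=1 | obs) = 1/81 / 5/81 = 1/5
P(X=2 | obs) = 2/81 / 5/81 = 2/5

P(X = 0 | obs) = 2/5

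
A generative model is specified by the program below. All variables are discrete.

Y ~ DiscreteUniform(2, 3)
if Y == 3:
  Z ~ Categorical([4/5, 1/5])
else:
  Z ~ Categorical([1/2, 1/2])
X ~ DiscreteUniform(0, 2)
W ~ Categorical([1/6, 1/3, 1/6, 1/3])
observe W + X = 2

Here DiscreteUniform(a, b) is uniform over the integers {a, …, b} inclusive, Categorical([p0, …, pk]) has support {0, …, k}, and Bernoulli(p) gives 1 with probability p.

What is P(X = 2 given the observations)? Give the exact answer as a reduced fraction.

Enumerate traces; 12 have nonzero weight after conditioning:
  (Y=2, Z=0, X=0, W=2) weight 1/72
  (Y=2, Z=0, X=1, W=1) weight 1/36
  (Y=2, Z=0, X=2, W=0) weight 1/72
  (Y=2, Z=1, X=0, W=2) weight 1/72
  (Y=2, Z=1, X=1, W=1) weight 1/36
  (Y=2, Z=1, X=2, W=0) weight 1/72
  (Y=3, Z=0, X=0, W=2) weight 1/45
  (Y=3, Z=0, X=1, W=1) weight 2/45
  … 4 more
Group by X:
  weight(X=0) = 1/18
  weight(X=1) = 1/9
  weight(X=2) = 1/18
Total weight = 1/18 + 1/9 + 1/18 = 2/9
P(X=0 | obs) = 1/18 / 2/9 = 1/4
P(X=1 | obs) = 1/9 / 2/9 = 1/2
P(X=2 | obs) = 1/18 / 2/9 = 1/4

P(X = 2 | obs) = 1/4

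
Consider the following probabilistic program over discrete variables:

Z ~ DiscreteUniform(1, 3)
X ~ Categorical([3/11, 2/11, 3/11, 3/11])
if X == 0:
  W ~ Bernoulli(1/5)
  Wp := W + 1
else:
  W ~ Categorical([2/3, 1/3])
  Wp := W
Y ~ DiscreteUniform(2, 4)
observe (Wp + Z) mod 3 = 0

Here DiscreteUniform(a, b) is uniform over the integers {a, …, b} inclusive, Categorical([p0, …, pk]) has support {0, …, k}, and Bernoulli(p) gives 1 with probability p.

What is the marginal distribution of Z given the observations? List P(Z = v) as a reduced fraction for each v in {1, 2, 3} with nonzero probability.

Enumerate traces; 24 have nonzero weight after conditioning:
  (Z=1, X=0, W=1, Y=2) weight 1/165
  (Z=1, X=0, W=1, Y=3) weight 1/165
  (Z=1, X=0, W=1, Y=4) weight 1/165
  (Z=2, X=0, W=0, Y=2) weight 4/165
  (Z=2, X=0, W=0, Y=3) weight 4/165
  (Z=2, X=0, W=0, Y=4) weight 4/165
  (Z=2, X=1, W=1, Y=2) weight 2/297
  (Z=2, X=1, W=1, Y=3) weight 2/297
  (Z=3, X=1, W=0, Y=2) weight 4/297
  … 15 more
Group by Z:
  weight(Z=1) = 1/55
  weight(Z=2) = 76/495
  weight(Z=3) = 16/99
Total weight = 1/55 + 76/495 + 16/99 = 1/3
P(Z=1 | obs) = 1/55 / 1/3 = 3/55
P(Z=2 | obs) = 76/495 / 1/3 = 76/165
P(Z=3 | obs) = 16/99 / 1/3 = 16/33

P(Z=1) = 3/55, P(Z=2) = 76/165, P(Z=3) = 16/33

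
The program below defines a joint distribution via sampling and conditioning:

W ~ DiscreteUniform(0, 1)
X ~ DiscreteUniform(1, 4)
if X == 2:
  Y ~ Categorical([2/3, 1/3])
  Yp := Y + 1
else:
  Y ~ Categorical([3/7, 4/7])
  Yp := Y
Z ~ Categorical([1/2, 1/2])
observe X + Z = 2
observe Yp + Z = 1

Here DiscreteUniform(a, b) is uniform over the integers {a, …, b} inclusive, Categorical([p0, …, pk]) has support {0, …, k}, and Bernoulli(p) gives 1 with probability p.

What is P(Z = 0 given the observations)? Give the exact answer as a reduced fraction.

Enumerate traces; 4 have nonzero weight after conditioning:
  (W=0, X=1, Y=0, Z=1) weight 3/112
  (W=0, X=2, Y=0, Z=0) weight 1/24
  (W=1, X=1, Y=0, Z=1) weight 3/112
  (W=1, X=2, Y=0, Z=0) weight 1/24
Group by Z:
  weight(Z=0) = 1/12
  weight(Z=1) = 3/56
Total weight = 1/12 + 3/56 = 23/168
P(Z=0 | obs) = 1/12 / 23/168 = 14/23
P(Z=1 | obs) = 3/56 / 23/168 = 9/23

P(Z = 0 | obs) = 14/23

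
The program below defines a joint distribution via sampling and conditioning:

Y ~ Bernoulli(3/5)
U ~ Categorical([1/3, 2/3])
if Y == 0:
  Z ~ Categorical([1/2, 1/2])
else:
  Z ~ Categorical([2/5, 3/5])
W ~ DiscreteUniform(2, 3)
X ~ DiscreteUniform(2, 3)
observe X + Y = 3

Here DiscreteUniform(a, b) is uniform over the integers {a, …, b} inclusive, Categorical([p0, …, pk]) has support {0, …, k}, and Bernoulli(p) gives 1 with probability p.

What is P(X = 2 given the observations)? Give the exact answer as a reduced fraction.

P(X = 2 | obs) = 3/5

Enumerate traces; 16 have nonzero weight after conditioning:
  (Y=0, U=0, Z=0, W=2, X=3) weight 1/60
  (Y=0, U=0, Z=0, W=3, X=3) weight 1/60
  (Y=0, U=0, Z=1, W=2, X=3) weight 1/60
  (Y=0, U=0, Z=1, W=3, X=3) weight 1/60
  (Y=0, U=1, Z=0, W=2, X=3) weight 1/30
  (Y=0, U=1, Z=0, W=3, X=3) weight 1/30
  (Y=0, U=1, Z=1, W=2, X=3) weight 1/30
  (Y=0, U=1, Z=1, W=3, X=3) weight 1/30
  (Y=1, U=0, Z=0, W=2, X=2) weight 1/50
  … 7 more
Group by X:
  weight(X=2) = 3/10
  weight(X=3) = 1/5
Total weight = 3/10 + 1/5 = 1/2
P(X=2 | obs) = 3/10 / 1/2 = 3/5
P(X=3 | obs) = 1/5 / 1/2 = 2/5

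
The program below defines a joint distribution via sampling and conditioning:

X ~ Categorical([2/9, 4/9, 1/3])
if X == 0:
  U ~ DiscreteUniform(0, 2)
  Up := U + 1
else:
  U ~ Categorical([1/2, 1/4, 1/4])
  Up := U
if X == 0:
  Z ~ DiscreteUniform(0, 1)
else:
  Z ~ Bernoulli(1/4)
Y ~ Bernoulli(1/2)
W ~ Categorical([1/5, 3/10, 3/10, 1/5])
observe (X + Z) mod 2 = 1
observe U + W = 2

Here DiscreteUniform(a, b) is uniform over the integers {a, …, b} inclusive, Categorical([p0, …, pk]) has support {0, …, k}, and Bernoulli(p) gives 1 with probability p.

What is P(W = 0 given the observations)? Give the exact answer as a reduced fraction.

Enumerate traces; 18 have nonzero weight after conditioning:
  (X=0, U=0, Z=1, Y=0, W=2) weight 1/180
  (X=0, U=0, Z=1, Y=1, W=2) weight 1/180
  (X=0, U=1, Z=1, Y=0, W=1) weight 1/180
  (X=0, U=1, Z=1, Y=1, W=1) weight 1/180
  (X=0, U=2, Z=1, Y=0, W=0) weight 1/270
  (X=0, U=2, Z=1, Y=1, W=0) weight 1/270
  (X=1, U=0, Z=0, Y=0, W=2) weight 1/40
  (X=1, U=0, Z=0, Y=1, W=2) weight 1/40
  … 10 more
Group by W:
  weight(W=0) = 61/2160
  weight(W=1) = 61/1440
  weight(W=2) = 53/720
Total weight = 61/2160 + 61/1440 + 53/720 = 623/4320
P(W=0 | obs) = 61/2160 / 623/4320 = 122/623
P(W=1 | obs) = 61/1440 / 623/4320 = 183/623
P(W=2 | obs) = 53/720 / 623/4320 = 318/623

P(W = 0 | obs) = 122/623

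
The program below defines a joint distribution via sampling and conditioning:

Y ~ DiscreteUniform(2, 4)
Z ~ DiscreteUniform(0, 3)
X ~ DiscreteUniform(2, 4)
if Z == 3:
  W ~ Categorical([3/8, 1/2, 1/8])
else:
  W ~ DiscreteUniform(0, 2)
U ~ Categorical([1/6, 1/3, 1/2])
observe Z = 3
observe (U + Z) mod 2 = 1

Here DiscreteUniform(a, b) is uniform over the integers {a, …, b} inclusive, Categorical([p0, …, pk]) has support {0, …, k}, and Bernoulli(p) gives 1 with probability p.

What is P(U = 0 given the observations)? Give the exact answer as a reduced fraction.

Enumerate traces; 54 have nonzero weight after conditioning:
  (Y=2, Z=3, X=2, W=0, U=0) weight 1/576
  (Y=2, Z=3, X=2, W=0, U=2) weight 1/192
  (Y=2, Z=3, X=2, W=1, U=0) weight 1/432
  (Y=2, Z=3, X=2, W=1, U=2) weight 1/144
  (Y=2, Z=3, X=2, W=2, U=0) weight 1/1728
  (Y=2, Z=3, X=2, W=2, U=2) weight 1/576
  (Y=2, Z=3, X=3, W=0, U=0) weight 1/576
  (Y=2, Z=3, X=3, W=0, U=2) weight 1/192
  … 46 more
Group by U:
  weight(U=0) = 1/24
  weight(U=2) = 1/8
Total weight = 1/24 + 1/8 = 1/6
P(U=0 | obs) = 1/24 / 1/6 = 1/4
P(U=2 | obs) = 1/8 / 1/6 = 3/4

P(U = 0 | obs) = 1/4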